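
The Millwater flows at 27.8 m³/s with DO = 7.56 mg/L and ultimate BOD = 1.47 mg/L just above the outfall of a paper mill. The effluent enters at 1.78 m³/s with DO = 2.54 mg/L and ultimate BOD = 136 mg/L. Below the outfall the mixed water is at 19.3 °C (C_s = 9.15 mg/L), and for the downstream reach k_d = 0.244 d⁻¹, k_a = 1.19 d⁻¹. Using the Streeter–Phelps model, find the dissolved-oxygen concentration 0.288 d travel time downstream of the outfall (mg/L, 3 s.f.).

Mixed DO = (27.8×7.56 + 1.78×2.54)/(27.8+1.78) = 214.7/29.58 = 7.258 mg/L.
Mixed L₀ = (27.8×1.47 + 1.78×136)/(29.58) = 282.9/29.58 = 9.565 mg/L.
Initial deficit D₀ = C_s − DO₀ = 9.15 − 7.258 = 1.892 mg/L.
D(0.288) = [0.244×9.565/(1.19−0.244)](e^(−0.244×0.288) − e^(−1.19×0.288)) + 1.892 e^(−1.19×0.288)
= 2.467 × (0.9321 − 0.7098) + 1.892 × 0.7098 = 1.892 mg/L.
DO = 9.15 − 1.892 = 7.258 mg/L.

DO ≈ 7.26 mg/L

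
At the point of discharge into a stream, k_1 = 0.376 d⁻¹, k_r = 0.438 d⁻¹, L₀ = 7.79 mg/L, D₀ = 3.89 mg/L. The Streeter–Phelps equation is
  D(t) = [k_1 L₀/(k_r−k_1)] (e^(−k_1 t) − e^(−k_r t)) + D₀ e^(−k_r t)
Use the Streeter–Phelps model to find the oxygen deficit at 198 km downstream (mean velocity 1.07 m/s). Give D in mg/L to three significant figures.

Travel time t = x/v = 198 km / (1.07 m/s) = 198000 m / 1.07 m/s = 185000 s = 2.142 d.
k_1 L₀/(k_r−k_1) = 0.376×7.79/(0.438−0.376) = 2.929/0.06200 = 47.24 mg/L.
e^(−k_1 t) = e^(−0.376×2.142) = 0.4470; e^(−k_r t) = e^(−0.438×2.142) = 0.3914.
D = 47.24 × (0.4470 − 0.3914) + 3.89 × 0.3914 = 2.626 + 1.522 = 4.148 mg/L.

D ≈ 4.15 mg/L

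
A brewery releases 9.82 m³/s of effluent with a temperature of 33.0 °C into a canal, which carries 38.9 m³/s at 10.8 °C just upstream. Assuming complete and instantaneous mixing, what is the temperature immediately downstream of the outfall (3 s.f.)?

15.3 °C

Flow-weighted mixing: C = (Q_r C_r + Q_w C_w)/(Q_r + Q_w)
= (38.9×10.8 + 9.82×33.0)/(38.9 + 9.82) = 744.2/48.72 = 15.27 °C.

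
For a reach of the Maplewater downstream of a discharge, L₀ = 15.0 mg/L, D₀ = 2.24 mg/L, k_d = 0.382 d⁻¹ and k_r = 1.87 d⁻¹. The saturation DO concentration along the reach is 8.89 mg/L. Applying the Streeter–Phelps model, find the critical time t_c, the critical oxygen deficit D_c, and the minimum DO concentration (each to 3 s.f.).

With k_r/k_d = 4.895 and 1 − D₀(k_r−k_d)/(k_d L₀) = 0.4183,
t_c = ln(4.895 × 0.4183) / (1.87 − 0.382) = ln(2.048) / 1.488 = 0.7167/1.488 = 0.4817 d.
L(t_c) = L₀ e^(−k_d t_c) = 15.0 × 0.8319 = 12.48 mg/L, and at the critical point k_r D_c = k_d L, so D_c = (0.382/1.87) × 12.48 = 2.549 mg/L.
Minimum DO = C_s − D_c = 8.89 − 2.549 = 6.341 mg/L.

t_c ≈ 0.482 d; D_c ≈ 2.55 mg/L; min DO ≈ 6.34 mg/L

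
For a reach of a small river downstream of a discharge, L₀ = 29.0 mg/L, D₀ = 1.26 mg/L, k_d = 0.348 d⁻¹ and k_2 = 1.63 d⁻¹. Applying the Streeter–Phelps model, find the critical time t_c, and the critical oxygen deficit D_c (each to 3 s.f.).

t_c ≈ 1.07 d; D_c ≈ 4.27 mg/L

At the critical point dD/dt = 0, so k_d L₀ e^(−k_d t) = k_2 D. Substituting D(t) from the Streeter–Phelps equation and solving for t gives
t_c = ln[(k_2/k_d)(1 − D₀(k_2−k_d)/(k_d L₀))] / (k_2−k_d).
Here k_2−k_d = 1.282 d⁻¹ and 1 − D₀(k_2−k_d)/(k_d L₀) = 1 − 1.26×1.282/(0.348×29.0) = 0.8399, so
t_c = ln(4.684 × 0.8399) / 1.282 = 1.370 / 1.282 = 1.068 d.
D_c = (k_d/k_2) L₀ e^(−k_d t_c) = (0.348/1.63) × 29.0 × e^(−0.348×1.068) = 0.2135 × 29.0 × 0.6895 = 4.269 mg/L.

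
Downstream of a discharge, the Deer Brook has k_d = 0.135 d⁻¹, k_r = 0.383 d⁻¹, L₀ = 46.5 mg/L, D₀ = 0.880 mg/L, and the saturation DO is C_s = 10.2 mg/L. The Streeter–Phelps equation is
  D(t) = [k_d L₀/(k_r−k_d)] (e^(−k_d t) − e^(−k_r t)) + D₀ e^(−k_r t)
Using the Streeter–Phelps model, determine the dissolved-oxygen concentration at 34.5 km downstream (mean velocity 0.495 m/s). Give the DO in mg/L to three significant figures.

DO ≈ 5.44 mg/L

Travel time t = x/v = 34.5 km / (0.495 m/s) = 34500 m / 0.495 m/s = 69700 s = 0.8067 d.
k_d L₀/(k_r−k_d) = 0.135×46.5/(0.383−0.135) = 6.278/0.2480 = 25.31 mg/L.
e^(−k_d t) = e^(−0.135×0.8067) = 0.8968; e^(−k_r t) = e^(−0.383×0.8067) = 0.7342.
D = 25.31 × (0.8968 − 0.7342) + 0.880 × 0.7342 = 4.116 + 0.6461 = 4.762 mg/L.
DO = C_s − D = 10.2 − 4.762 = 5.438 mg/L.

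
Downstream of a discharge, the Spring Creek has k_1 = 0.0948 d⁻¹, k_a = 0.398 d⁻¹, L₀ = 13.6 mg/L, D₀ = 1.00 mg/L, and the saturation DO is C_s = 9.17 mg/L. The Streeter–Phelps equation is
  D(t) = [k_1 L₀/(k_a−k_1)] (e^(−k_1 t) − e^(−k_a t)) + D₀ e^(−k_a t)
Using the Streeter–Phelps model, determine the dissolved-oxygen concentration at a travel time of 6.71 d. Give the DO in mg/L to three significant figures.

k_1 L₀/(k_a−k_1) = 0.0948×13.6/(0.398−0.0948) = 1.289/0.3032 = 4.252 mg/L.
e^(−k_1 t) = e^(−0.0948×6.710) = 0.5293; e^(−k_a t) = e^(−0.398×6.710) = 0.06921.
D = 4.252 × (0.5293 − 0.06921) + 1.00 × 0.06921 = 1.957 + 0.06921 = 2.026 mg/L.
DO = C_s − D = 9.17 − 2.026 = 7.144 mg/L.

DO ≈ 7.14 mg/L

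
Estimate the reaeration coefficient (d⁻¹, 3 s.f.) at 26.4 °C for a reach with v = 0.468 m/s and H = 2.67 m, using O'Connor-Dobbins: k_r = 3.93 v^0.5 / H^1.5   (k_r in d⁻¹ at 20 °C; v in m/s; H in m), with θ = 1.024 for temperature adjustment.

k_r(20) = 3.93 × 0.468^0.5 / 2.67^1.5 = 3.93 × 0.6841 / 4.363 = 0.6162 d⁻¹.
k_r(26.4) = 0.6162 × 1.024^(26.4−20) = 0.6162 × 1.164 = 0.7172 d⁻¹.

k_r ≈ 0.717 d⁻¹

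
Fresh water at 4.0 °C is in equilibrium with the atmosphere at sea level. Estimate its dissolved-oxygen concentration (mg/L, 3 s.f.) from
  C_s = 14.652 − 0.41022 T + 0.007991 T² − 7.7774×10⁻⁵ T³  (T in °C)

C_s ≈ 13.1 mg/L

C_s = 14.652 − 0.41022×4.0 + 0.007991×4.0² − 7.7774×10⁻⁵×4.0³ = 13.13 mg/L.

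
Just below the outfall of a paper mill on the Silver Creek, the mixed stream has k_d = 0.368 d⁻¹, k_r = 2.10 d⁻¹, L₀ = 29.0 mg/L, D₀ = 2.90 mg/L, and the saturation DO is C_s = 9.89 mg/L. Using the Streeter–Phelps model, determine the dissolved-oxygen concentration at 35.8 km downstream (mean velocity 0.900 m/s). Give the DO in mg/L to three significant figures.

DO ≈ 5.93 mg/L

Travel time t = x/v = 35.8 km / (0.900 m/s) = 35800 m / 0.900 m/s = 39780 s = 0.4604 d.
k_d L₀/(k_r−k_d) = 0.368×29.0/(2.10−0.368) = 10.67/1.732 = 6.162 mg/L.
e^(−k_d t) = e^(−0.368×0.4604) = 0.8442; e^(−k_r t) = e^(−2.10×0.4604) = 0.3803.
D = 6.162 × (0.8442 − 0.3803) + 2.90 × 0.3803 = 2.858 + 1.103 = 3.961 mg/L.
DO = C_s − D = 9.89 − 3.961 = 5.929 mg/L.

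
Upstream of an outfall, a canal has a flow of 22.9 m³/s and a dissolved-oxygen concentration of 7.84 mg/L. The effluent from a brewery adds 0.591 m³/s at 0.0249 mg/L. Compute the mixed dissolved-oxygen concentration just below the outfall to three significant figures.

7.64 mg/L

Flow-weighted mixing: C = (Q_r C_r + Q_w C_w)/(Q_r + Q_w)
= (22.9×7.84 + 0.591×0.0249)/(22.9 + 0.591) = 179.6/23.49 = 7.643 mg/L.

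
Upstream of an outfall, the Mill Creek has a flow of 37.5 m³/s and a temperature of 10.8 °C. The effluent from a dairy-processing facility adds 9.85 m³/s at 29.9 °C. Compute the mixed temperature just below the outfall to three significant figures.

Flow-weighted mixing: C = (Q_r C_r + Q_w C_w)/(Q_r + Q_w)
= (37.5×10.8 + 9.85×29.9)/(37.5 + 9.85) = 699.5/47.35 = 14.77 °C.

14.8 °C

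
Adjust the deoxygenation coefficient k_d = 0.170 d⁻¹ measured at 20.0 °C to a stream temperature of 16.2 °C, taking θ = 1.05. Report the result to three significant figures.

k_d ≈ 0.141 d⁻¹

k_d(T₂) = k_d(T₁) · θ^(T₂−T₁) = 0.170 × 1.05^(16.2−20.0)
= 0.170 × 1.05^-3.80 = 0.170 × 0.8308 = 0.1412 d⁻¹.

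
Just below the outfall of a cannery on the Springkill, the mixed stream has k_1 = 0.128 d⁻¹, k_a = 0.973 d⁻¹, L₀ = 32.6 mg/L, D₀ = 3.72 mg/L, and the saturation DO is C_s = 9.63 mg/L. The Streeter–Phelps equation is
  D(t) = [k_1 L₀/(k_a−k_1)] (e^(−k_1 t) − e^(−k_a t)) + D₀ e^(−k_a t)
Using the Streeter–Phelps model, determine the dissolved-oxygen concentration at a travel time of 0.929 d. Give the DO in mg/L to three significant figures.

DO ≈ 5.74 mg/L

k_1 L₀/(k_a−k_1) = 0.128×32.6/(0.973−0.128) = 4.173/0.8450 = 4.938 mg/L.
e^(−k_1 t) = e^(−0.128×0.9290) = 0.8879; e^(−k_a t) = e^(−0.973×0.9290) = 0.4050.
D = 4.938 × (0.8879 − 0.4050) + 3.72 × 0.4050 = 2.385 + 1.507 = 3.891 mg/L.
DO = C_s − D = 9.63 − 3.891 = 5.739 mg/L.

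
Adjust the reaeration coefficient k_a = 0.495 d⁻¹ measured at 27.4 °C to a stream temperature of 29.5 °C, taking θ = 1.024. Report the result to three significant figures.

k_a ≈ 0.520 d⁻¹

k_a(T₂) = k_a(T₁) · θ^(T₂−T₁) = 0.495 × 1.024^(29.5−27.4)
= 0.495 × 1.024^2.10 = 0.495 × 1.051 = 0.5203 d⁻¹.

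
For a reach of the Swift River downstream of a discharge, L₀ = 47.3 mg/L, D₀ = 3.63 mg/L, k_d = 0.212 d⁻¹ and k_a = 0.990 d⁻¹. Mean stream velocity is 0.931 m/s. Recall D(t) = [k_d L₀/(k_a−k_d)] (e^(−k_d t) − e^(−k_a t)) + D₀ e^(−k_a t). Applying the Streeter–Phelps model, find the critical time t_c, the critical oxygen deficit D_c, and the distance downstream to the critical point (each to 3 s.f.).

At the critical point dD/dt = 0, so k_d L₀ e^(−k_d t) = k_a D. Substituting D(t) from the Streeter–Phelps equation and solving for t gives
t_c = ln[(k_a/k_d)(1 − D₀(k_a−k_d)/(k_d L₀))] / (k_a−k_d).
Here k_a−k_d = 0.7780 d⁻¹ and 1 − D₀(k_a−k_d)/(k_d L₀) = 1 − 3.63×0.7780/(0.212×47.3) = 0.7184, so
t_c = ln(4.670 × 0.7184) / 0.7780 = 1.210 / 0.7780 = 1.556 d.
D_c = (k_d/k_a) L₀ e^(−k_d t_c) = (0.212/0.990) × 47.3 × e^(−0.212×1.556) = 0.2141 × 47.3 × 0.7191 = 7.283 mg/L.
x_c = v t_c = 0.931 m/s × 1.556 d × 86400 s/d = 125100 m ≈ 125 km.

t_c ≈ 1.56 d; D_c ≈ 7.28 mg/L; x_c ≈ 125 km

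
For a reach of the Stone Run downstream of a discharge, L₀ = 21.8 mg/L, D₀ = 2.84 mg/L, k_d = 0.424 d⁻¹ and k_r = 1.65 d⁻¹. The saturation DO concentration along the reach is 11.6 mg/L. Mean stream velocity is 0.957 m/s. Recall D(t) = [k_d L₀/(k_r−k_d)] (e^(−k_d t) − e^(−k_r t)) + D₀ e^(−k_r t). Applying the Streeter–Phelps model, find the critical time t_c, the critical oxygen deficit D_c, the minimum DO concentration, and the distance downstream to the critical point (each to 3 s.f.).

With k_r/k_d = 3.892 and 1 − D₀(k_r−k_d)/(k_d L₀) = 0.6233,
t_c = ln(3.892 × 0.6233) / (1.65 − 0.424) = ln(2.426) / 1.226 = 0.8861/1.226 = 0.7227 d.
D_c = (k_d/k_r) L₀ e^(−k_d t_c) = (0.424/1.65) × 21.8 × e^(−0.424×0.7227) = 0.2570 × 21.8 × 0.7361 = 4.123 mg/L.
Minimum DO = C_s − D_c = 11.6 − 4.123 = 7.477 mg/L.
x_c = v t_c = 0.957 m/s × 0.7227 d × 86400 s/d = 59760 m ≈ 59.8 km.

t_c ≈ 0.723 d; D_c ≈ 4.12 mg/L; min DO ≈ 7.48 mg/L; x_c ≈ 59.8 km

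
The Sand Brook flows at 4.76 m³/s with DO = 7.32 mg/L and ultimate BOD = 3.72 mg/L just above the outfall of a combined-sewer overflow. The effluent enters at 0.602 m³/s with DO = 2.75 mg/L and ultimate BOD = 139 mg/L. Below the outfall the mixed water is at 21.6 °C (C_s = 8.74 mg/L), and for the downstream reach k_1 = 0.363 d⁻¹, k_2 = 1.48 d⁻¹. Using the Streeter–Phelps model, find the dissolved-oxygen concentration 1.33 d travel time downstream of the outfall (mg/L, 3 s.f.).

Mixed DO = (4.76×7.32 + 0.602×2.75)/(4.76+0.602) = 36.50/5.362 = 6.807 mg/L.
Mixed L₀ = (4.76×3.72 + 0.602×139)/(5.362) = 101.4/5.362 = 18.91 mg/L.
Initial deficit D₀ = C_s − DO₀ = 8.74 − 6.807 = 1.933 mg/L.
D(1.33) = [0.363×18.91/(1.48−0.363)](e^(−0.363×1.33) − e^(−1.48×1.33)) + 1.933 e^(−1.48×1.33)
= 6.145 × (0.6171 − 0.1397) + 1.933 × 0.1397 = 3.203 mg/L.
DO = 8.74 − 3.203 = 5.537 mg/L.

DO ≈ 5.54 mg/L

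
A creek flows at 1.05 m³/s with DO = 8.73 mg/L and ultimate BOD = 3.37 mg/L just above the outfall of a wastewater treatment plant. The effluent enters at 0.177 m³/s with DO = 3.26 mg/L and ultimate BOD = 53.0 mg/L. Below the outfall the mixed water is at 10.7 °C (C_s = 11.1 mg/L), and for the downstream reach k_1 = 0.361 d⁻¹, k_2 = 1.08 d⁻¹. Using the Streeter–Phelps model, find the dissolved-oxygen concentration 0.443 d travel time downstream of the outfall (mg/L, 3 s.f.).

Mixed DO = (1.05×8.73 + 0.177×3.26)/(1.05+0.177) = 9.744/1.227 = 7.941 mg/L.
Mixed L₀ = (1.05×3.37 + 0.177×53.0)/(1.227) = 12.92/1.227 = 10.53 mg/L.
Initial deficit D₀ = C_s − DO₀ = 11.1 − 7.941 = 3.159 mg/L.
D(0.443) = [0.361×10.53/(1.08−0.361)](e^(−0.361×0.443) − e^(−1.08×0.443)) + 3.159 e^(−1.08×0.443)
= 5.287 × (0.8522 − 0.6197) + 3.159 × 0.6197 = 3.187 mg/L.
DO = 11.1 − 3.187 = 7.913 mg/L.

DO ≈ 7.91 mg/L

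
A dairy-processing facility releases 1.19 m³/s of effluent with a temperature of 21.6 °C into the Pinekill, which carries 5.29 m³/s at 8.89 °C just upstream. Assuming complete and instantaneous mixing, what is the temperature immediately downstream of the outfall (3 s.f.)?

Flow-weighted mixing: C = (Q_r C_r + Q_w C_w)/(Q_r + Q_w)
= (5.29×8.89 + 1.19×21.6)/(5.29 + 1.19) = 72.73/6.480 = 11.22 °C.

11.2 °C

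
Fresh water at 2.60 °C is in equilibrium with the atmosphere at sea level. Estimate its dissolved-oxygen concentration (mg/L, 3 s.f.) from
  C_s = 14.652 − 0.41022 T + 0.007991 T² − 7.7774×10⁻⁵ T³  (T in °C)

C_s = 14.652 − 0.41022×2.60 + 0.007991×2.60² − 7.7774×10⁻⁵×2.60³ = 13.64 mg/L.

C_s ≈ 13.6 mg/L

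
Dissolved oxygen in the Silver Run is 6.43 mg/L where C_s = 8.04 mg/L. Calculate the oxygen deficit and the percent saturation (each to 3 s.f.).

D = C_s − C = 8.04 − 6.43 = 1.61 mg/L.
% saturation = 6.43/8.04 × 100 = 80.0 %.

D ≈ 1.61 mg/L; 80.0 % saturation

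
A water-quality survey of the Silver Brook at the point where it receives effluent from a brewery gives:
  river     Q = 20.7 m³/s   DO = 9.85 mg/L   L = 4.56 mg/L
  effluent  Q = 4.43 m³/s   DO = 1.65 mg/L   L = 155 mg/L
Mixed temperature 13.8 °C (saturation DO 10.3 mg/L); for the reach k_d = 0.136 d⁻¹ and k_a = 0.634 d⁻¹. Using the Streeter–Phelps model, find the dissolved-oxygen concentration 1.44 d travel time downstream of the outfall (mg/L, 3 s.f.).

Mixed DO = (20.7×9.85 + 4.43×1.65)/(20.7+4.43) = 211.2/25.13 = 8.404 mg/L.
Mixed L₀ = (20.7×4.56 + 4.43×155)/(25.13) = 781.0/25.13 = 31.08 mg/L.
Initial deficit D₀ = C_s − DO₀ = 10.3 − 8.404 = 1.896 mg/L.
D(1.44) = [0.136×31.08/(0.634−0.136)](e^(−0.136×1.44) − e^(−0.634×1.44)) + 1.896 e^(−0.634×1.44)
= 8.488 × (0.8221 − 0.4013) + 1.896 × 0.4013 = 4.332 mg/L.
DO = 10.3 − 4.332 = 5.968 mg/L.

DO ≈ 5.97 mg/L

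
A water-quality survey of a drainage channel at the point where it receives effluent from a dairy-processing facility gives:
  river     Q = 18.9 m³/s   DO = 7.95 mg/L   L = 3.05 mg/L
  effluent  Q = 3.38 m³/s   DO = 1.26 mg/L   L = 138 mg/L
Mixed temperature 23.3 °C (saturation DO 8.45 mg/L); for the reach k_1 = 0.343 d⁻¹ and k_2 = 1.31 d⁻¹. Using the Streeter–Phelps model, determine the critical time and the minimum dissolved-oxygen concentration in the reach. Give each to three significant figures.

Mixed DO = (18.9×7.95 + 3.38×1.26)/(18.9+3.38) = 154.5/22.28 = 6.935 mg/L.
Mixed L₀ = (18.9×3.05 + 3.38×138)/(22.28) = 524.1/22.28 = 23.52 mg/L.
Initial deficit D₀ = C_s − DO₀ = 8.45 − 6.935 = 1.515 mg/L.
t_c = (1/0.9670) ln[(1.31/0.343)(1 − 1.515×0.9670/(0.343×23.52))] = 1.034 × ln(3.126) = 1.179 d.
D_c = (0.343/1.31) × 23.52 × e^(−0.343×1.179) = 0.2618 × 23.52 × 0.6675 = 4.111 mg/L.
Minimum DO = 8.45 − 4.111 = 4.339 mg/L.

t_c ≈ 1.18 d; minimum DO ≈ 4.34 mg/L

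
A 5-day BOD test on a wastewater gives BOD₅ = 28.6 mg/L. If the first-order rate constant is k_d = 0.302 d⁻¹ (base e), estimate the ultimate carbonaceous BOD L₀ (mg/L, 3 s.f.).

L₀ ≈ 36.7 mg/L

BOD₅ = L₀(1 − e^(−5k_d)) ⇒ L₀ = BOD₅ / (1 − e^(−5×0.302))
= 28.6 / (1 − 0.2209) = 28.6 / 0.7791 = 36.71 mg/L.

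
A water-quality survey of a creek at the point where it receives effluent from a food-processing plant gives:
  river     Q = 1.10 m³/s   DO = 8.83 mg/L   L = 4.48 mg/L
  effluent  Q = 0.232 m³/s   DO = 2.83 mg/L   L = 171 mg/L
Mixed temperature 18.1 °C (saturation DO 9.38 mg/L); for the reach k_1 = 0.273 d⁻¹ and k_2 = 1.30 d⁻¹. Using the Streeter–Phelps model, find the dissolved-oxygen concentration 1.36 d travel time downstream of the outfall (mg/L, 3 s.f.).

DO ≈ 4.49 mg/L

Mixed DO = (1.10×8.83 + 0.232×2.83)/(1.10+0.232) = 10.37/1.332 = 7.785 mg/L.
Mixed L₀ = (1.10×4.48 + 0.232×171)/(1.332) = 44.60/1.332 = 33.48 mg/L.
Initial deficit D₀ = C_s − DO₀ = 9.38 − 7.785 = 1.595 mg/L.
D(1.36) = [0.273×33.48/(1.30−0.273)](e^(−0.273×1.36) − e^(−1.30×1.36)) + 1.595 e^(−1.30×1.36)
= 8.901 × (0.6899 − 0.1707) + 1.595 × 0.1707 = 4.893 mg/L.
DO = 9.38 − 4.893 = 4.487 mg/L.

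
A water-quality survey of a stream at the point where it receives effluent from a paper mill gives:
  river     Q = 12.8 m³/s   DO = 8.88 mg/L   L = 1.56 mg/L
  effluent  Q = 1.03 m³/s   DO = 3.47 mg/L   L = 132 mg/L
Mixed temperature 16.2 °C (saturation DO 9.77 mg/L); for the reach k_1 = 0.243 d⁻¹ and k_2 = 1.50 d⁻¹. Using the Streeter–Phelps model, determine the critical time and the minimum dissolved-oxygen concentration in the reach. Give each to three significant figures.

Mixed DO = (12.8×8.88 + 1.03×3.47)/(12.8+1.03) = 117.2/13.83 = 8.477 mg/L.
Mixed L₀ = (12.8×1.56 + 1.03×132)/(13.83) = 155.9/13.83 = 11.27 mg/L.
Initial deficit D₀ = C_s − DO₀ = 9.77 − 8.477 = 1.293 mg/L.
t_c = (1/1.257) ln[(1.50/0.243)(1 − 1.293×1.257/(0.243×11.27))] = 0.7955 × ln(2.511) = 0.7325 d.
D_c = (0.243/1.50) × 11.27 × e^(−0.243×0.7325) = 0.1620 × 11.27 × 0.8369 = 1.529 mg/L.
Minimum DO = 9.77 − 1.529 = 8.241 mg/L.

t_c ≈ 0.732 d; minimum DO ≈ 8.24 mg/L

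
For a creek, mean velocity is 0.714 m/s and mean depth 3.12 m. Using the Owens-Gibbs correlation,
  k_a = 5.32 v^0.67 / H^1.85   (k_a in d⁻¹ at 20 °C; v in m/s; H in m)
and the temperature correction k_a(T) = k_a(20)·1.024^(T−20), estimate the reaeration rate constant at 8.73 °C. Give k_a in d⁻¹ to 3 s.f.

k_a ≈ 0.396 d⁻¹

k_a(20) = 5.32 × 0.714^0.67 / 3.12^1.85 = 5.32 × 0.7980 / 8.207 = 0.5173 d⁻¹.
k_a(8.73) = 0.5173 × 1.024^(8.73−20) = 0.5173 × 0.7655 = 0.3959 d⁻¹.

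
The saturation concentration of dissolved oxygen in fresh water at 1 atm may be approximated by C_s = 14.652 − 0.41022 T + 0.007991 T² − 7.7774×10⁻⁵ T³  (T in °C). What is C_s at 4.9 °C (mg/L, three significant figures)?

C_s ≈ 12.8 mg/L

C_s = 14.652 − 0.41022×4.9 + 0.007991×4.9² − 7.7774×10⁻⁵×4.9³ = 12.82 mg/L.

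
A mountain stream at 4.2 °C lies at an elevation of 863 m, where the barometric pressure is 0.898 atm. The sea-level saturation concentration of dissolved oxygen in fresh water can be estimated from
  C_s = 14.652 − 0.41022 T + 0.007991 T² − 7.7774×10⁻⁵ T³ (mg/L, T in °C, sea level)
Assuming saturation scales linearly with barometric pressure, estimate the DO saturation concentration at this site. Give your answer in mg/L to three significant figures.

At sea level: C_s = 14.652 − 0.41022×4.2 + 0.007991×4.2² − 7.7774×10⁻⁵×4.2³ = 13.06 mg/L.
Pressure correction: C_s' = 13.06 × 0.898 = 11.73 mg/L.

C_s ≈ 11.7 mg/L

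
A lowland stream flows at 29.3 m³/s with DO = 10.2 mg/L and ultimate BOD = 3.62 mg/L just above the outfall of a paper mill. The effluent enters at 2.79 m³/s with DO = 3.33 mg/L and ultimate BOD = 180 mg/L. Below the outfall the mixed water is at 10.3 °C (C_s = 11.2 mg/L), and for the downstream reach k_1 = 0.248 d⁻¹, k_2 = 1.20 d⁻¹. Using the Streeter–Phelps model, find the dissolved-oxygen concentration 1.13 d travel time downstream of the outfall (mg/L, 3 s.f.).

DO ≈ 8.33 mg/L

Mixed DO = (29.3×10.2 + 2.79×3.33)/(29.3+2.79) = 308.2/32.09 = 9.603 mg/L.
Mixed L₀ = (29.3×3.62 + 2.79×180)/(32.09) = 608.3/32.09 = 18.96 mg/L.
Initial deficit D₀ = C_s − DO₀ = 11.2 − 9.603 = 1.597 mg/L.
D(1.13) = [0.248×18.96/(1.20−0.248)](e^(−0.248×1.13) − e^(−1.20×1.13)) + 1.597 e^(−1.20×1.13)
= 4.938 × (0.7556 − 0.2577) + 1.597 × 0.2577 = 2.870 mg/L.
DO = 11.2 − 2.870 = 8.330 mg/L.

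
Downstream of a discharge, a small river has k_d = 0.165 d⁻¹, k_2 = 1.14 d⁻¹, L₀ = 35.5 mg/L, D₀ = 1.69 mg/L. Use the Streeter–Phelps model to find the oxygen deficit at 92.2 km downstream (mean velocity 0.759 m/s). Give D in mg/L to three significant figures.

D ≈ 3.89 mg/L

Travel time t = x/v = 92.2 km / (0.759 m/s) = 92200 m / 0.759 m/s = 121500 s = 1.406 d.
k_d L₀/(k_2−k_d) = 0.165×35.5/(1.14−0.165) = 5.857/0.9750 = 6.008 mg/L.
e^(−k_d t) = e^(−0.165×1.406) = 0.7930; e^(−k_2 t) = e^(−1.14×1.406) = 0.2013.
D = 6.008 × (0.7930 − 0.2013) + 1.69 × 0.2013 = 3.554 + 0.3402 = 3.895 mg/L.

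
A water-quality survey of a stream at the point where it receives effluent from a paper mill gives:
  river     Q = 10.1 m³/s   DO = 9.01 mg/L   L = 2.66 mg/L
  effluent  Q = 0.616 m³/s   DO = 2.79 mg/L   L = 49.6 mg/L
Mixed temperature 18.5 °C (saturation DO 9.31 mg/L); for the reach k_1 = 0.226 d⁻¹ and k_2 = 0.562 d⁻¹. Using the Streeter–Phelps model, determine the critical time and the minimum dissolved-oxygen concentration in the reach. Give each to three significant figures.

t_c ≈ 2.11 d; minimum DO ≈ 7.97 mg/L

Mixed DO = (10.1×9.01 + 0.616×2.79)/(10.1+0.616) = 92.72/10.72 = 8.652 mg/L.
Mixed L₀ = (10.1×2.66 + 0.616×49.6)/(10.72) = 57.42/10.72 = 5.358 mg/L.
Initial deficit D₀ = C_s − DO₀ = 9.31 − 8.652 = 0.6576 mg/L.
t_c = (1/0.3360) ln[(0.562/0.226)(1 − 0.6576×0.3360/(0.226×5.358))] = 2.976 × ln(2.033) = 2.112 d.
D_c = (0.226/0.562) × 5.358 × e^(−0.226×2.112) = 0.4021 × 5.358 × 0.6205 = 1.337 mg/L.
Minimum DO = 9.31 − 1.337 = 7.973 mg/L.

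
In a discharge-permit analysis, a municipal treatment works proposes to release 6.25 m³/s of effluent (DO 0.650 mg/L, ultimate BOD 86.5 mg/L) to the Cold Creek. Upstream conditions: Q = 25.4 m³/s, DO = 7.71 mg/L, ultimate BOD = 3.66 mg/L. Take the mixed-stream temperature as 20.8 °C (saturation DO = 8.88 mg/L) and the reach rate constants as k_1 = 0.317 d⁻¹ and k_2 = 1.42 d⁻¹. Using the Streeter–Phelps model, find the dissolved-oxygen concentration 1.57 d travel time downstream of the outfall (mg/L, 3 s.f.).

Mixed DO = (25.4×7.71 + 6.25×0.650)/(25.4+6.25) = 199.9/31.65 = 6.316 mg/L.
Mixed L₀ = (25.4×3.66 + 6.25×86.5)/(31.65) = 633.6/31.65 = 20.02 mg/L.
Initial deficit D₀ = C_s − DO₀ = 8.88 − 6.316 = 2.564 mg/L.
D(1.57) = [0.317×20.02/(1.42−0.317)](e^(−0.317×1.57) − e^(−1.42×1.57)) + 2.564 e^(−1.42×1.57)
= 5.753 × (0.6079 − 0.1076) + 2.564 × 0.1076 = 3.154 mg/L.
DO = 8.88 − 3.154 = 5.726 mg/L.

DO ≈ 5.73 mg/L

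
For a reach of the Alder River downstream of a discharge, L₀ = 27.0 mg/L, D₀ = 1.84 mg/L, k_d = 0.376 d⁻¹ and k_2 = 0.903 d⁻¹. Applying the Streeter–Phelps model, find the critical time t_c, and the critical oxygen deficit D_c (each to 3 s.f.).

t_c ≈ 1.47 d; D_c ≈ 6.46 mg/L

t_c = [1/(k_2−k_d)] ln[(k_2/k_d)(1 − D₀(k_2−k_d)/(k_d L₀))]
= [1/(0.903−0.376)] ln[(0.903/0.376)(1 − 1.84×0.5270/(0.376×27.0))]
= (1/0.5270) ln[2.402 × 0.9045] = 1.898 × ln(2.172) = 1.898 × 0.7757 = 1.472 d.
L(t_c) = L₀ e^(−k_d t_c) = 27.0 × 0.5750 = 15.52 mg/L, and at the critical point k_2 D_c = k_d L, so D_c = (0.376/0.903) × 15.52 = 6.464 mg/L.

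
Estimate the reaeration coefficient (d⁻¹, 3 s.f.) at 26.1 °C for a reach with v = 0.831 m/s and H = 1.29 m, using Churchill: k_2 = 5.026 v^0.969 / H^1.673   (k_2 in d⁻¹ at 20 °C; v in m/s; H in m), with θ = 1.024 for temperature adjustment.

k_2 ≈ 3.17 d⁻¹

k_2(20) = 5.026 × 0.831^0.969 / 1.29^1.673 = 5.026 × 0.8358 / 1.531 = 2.743 d⁻¹.
k_2(26.1) = 2.743 × 1.024^(26.1−20) = 2.743 × 1.156 = 3.171 d⁻¹.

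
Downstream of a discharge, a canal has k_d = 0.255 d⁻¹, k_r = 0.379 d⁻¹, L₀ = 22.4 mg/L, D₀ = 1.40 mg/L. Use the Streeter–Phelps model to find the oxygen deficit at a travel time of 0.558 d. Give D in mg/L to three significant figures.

k_d L₀/(k_r−k_d) = 0.255×22.4/(0.379−0.255) = 5.712/0.1240 = 46.06 mg/L.
e^(−k_d t) = e^(−0.255×0.5580) = 0.8674; e^(−k_r t) = e^(−0.379×0.5580) = 0.8094.
D = 46.06 × (0.8674 − 0.8094) + 1.40 × 0.8094 = 2.671 + 1.133 = 3.804 mg/L.

D ≈ 3.80 mg/L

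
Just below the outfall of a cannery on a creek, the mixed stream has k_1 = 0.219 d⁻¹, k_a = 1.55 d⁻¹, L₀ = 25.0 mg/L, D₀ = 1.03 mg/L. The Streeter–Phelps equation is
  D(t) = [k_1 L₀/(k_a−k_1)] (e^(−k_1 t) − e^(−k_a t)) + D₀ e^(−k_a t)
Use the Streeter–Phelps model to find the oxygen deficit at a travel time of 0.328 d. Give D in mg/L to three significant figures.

D ≈ 1.97 mg/L

k_1 L₀/(k_a−k_1) = 0.219×25.0/(1.55−0.219) = 5.475/1.331 = 4.113 mg/L.
e^(−k_1 t) = e^(−0.219×0.3280) = 0.9307; e^(−k_a t) = e^(−1.55×0.3280) = 0.6015.
D = 4.113 × (0.9307 − 0.6015) + 1.03 × 0.6015 = 1.354 + 0.6195 = 1.974 mg/L.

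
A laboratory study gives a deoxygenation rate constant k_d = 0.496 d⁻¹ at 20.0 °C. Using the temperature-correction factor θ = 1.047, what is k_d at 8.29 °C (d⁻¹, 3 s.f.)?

k_d(T₂) = k_d(T₁) · θ^(T₂−T₁) = 0.496 × 1.047^(8.29−20.0)
= 0.496 × 1.047^-11.7 = 0.496 × 0.5840 = 0.2897 d⁻¹.

k_d ≈ 0.290 d⁻¹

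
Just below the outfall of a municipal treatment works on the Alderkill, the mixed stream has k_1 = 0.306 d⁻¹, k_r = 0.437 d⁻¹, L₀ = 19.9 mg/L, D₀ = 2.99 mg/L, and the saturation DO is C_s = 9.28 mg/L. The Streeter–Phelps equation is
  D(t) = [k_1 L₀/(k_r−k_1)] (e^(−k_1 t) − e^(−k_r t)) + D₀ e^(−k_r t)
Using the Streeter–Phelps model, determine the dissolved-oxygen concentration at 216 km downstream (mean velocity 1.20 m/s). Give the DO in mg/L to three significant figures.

Travel time t = x/v = 216 km / (1.20 m/s) = 216000 m / 1.20 m/s = 180000 s = 2.083 d.
k_1 L₀/(k_r−k_1) = 0.306×19.9/(0.437−0.306) = 6.089/0.1310 = 46.48 mg/L.
e^(−k_1 t) = e^(−0.306×2.083) = 0.5286; e^(−k_r t) = e^(−0.437×2.083) = 0.4024.
D = 46.48 × (0.5286 − 0.4024) + 2.99 × 0.4024 = 5.869 + 1.203 = 7.072 mg/L.
DO = C_s − D = 9.28 − 7.072 = 2.208 mg/L.

DO ≈ 2.21 mg/L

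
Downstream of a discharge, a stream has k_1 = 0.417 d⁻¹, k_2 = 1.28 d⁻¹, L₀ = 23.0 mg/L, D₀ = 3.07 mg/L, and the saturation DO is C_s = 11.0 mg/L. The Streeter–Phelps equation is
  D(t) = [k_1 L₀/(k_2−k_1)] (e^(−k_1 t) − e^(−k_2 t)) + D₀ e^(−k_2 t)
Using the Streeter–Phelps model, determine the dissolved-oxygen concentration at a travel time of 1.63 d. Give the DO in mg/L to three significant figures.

DO ≈ 6.37 mg/L

k_1 L₀/(k_2−k_1) = 0.417×23.0/(1.28−0.417) = 9.591/0.8630 = 11.11 mg/L.
e^(−k_1 t) = e^(−0.417×1.630) = 0.5068; e^(−k_2 t) = e^(−1.28×1.630) = 0.1241.
D = 11.11 × (0.5068 − 0.1241) + 3.07 × 0.1241 = 4.252 + 0.3811 = 4.633 mg/L.
DO = C_s − D = 11.0 − 4.633 = 6.367 mg/L.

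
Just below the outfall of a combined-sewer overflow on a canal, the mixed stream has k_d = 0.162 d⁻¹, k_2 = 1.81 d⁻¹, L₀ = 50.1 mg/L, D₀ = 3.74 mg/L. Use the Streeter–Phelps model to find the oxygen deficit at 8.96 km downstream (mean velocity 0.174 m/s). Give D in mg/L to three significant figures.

D ≈ 4.07 mg/L

Travel time t = x/v = 8.96 km / (0.174 m/s) = 8960 m / 0.174 m/s = 51490 s = 0.5960 d.
k_d L₀/(k_2−k_d) = 0.162×50.1/(1.81−0.162) = 8.116/1.648 = 4.925 mg/L.
e^(−k_d t) = e^(−0.162×0.5960) = 0.9080; e^(−k_2 t) = e^(−1.81×0.5960) = 0.3400.
D = 4.925 × (0.9080 − 0.3400) + 3.74 × 0.3400 = 2.797 + 1.272 = 4.069 mg/L.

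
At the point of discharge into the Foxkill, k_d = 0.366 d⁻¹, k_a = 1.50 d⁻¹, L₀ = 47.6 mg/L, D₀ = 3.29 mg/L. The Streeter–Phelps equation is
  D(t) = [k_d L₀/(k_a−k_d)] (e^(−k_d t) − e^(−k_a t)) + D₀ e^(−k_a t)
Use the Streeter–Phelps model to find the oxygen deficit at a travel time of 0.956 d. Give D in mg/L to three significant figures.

D ≈ 7.95 mg/L

k_d L₀/(k_a−k_d) = 0.366×47.6/(1.50−0.366) = 17.42/1.134 = 15.36 mg/L.
e^(−k_d t) = e^(−0.366×0.9560) = 0.7048; e^(−k_a t) = e^(−1.50×0.9560) = 0.2384.
D = 15.36 × (0.7048 − 0.2384) + 3.29 × 0.2384 = 7.165 + 0.7842 = 7.950 mg/L.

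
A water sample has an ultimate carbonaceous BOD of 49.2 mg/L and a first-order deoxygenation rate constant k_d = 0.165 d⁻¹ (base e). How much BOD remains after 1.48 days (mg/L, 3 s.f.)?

L_t = L₀ e^(−k_d t) = 49.2 × e^(−0.165×1.48) = 49.2 × 0.7833 = 38.54 mg/L.

L ≈ 38.5 mg/L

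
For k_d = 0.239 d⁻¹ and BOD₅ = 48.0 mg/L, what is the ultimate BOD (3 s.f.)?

L₀ ≈ 68.8 mg/L

BOD₅ = L₀(1 − e^(−5k_d)) ⇒ L₀ = BOD₅ / (1 − e^(−5×0.239))
= 48.0 / (1 − 0.3027) = 48.0 / 0.6973 = 68.84 mg/L.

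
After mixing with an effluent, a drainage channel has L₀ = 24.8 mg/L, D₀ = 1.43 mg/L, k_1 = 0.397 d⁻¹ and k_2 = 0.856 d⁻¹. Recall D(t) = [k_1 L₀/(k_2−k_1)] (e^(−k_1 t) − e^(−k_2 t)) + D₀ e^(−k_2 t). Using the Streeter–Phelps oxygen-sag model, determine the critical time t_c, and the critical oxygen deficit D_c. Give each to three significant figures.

At the critical point dD/dt = 0, so k_1 L₀ e^(−k_1 t) = k_2 D. Substituting D(t) from the Streeter–Phelps equation and solving for t gives
t_c = ln[(k_2/k_1)(1 − D₀(k_2−k_1)/(k_1 L₀))] / (k_2−k_1).
Here k_2−k_1 = 0.4590 d⁻¹ and 1 − D₀(k_2−k_1)/(k_1 L₀) = 1 − 1.43×0.4590/(0.397×24.8) = 0.9333, so
t_c = ln(2.156 × 0.9333) / 0.4590 = 0.6993 / 0.4590 = 1.524 d.
L(t_c) = L₀ e^(−k_1 t_c) = 24.8 × 0.5461 = 13.54 mg/L, and at the critical point k_2 D_c = k_1 L, so D_c = (0.397/0.856) × 13.54 = 6.282 mg/L.

t_c ≈ 1.52 d; D_c ≈ 6.28 mg/L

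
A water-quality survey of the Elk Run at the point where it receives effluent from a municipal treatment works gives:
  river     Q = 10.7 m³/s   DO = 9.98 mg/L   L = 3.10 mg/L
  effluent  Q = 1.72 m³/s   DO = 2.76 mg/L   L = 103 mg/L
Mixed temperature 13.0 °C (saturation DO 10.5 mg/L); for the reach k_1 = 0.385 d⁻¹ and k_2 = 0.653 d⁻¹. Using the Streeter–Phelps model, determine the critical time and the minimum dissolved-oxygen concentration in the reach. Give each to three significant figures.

Mixed DO = (10.7×9.98 + 1.72×2.76)/(10.7+1.72) = 111.5/12.42 = 8.980 mg/L.
Mixed L₀ = (10.7×3.10 + 1.72×103)/(12.42) = 210.3/12.42 = 16.93 mg/L.
Initial deficit D₀ = C_s − DO₀ = 10.5 − 8.980 = 1.520 mg/L.
t_c = (1/0.2680) ln[(0.653/0.385)(1 − 1.520×0.2680/(0.385×16.93))] = 3.731 × ln(1.590) = 1.731 d.
D_c = (0.385/0.653) × 16.93 × e^(−0.385×1.731) = 0.5896 × 16.93 × 0.5136 = 5.128 mg/L.
Minimum DO = 10.5 − 5.128 = 5.372 mg/L.

t_c ≈ 1.73 d; minimum DO ≈ 5.37 mg/L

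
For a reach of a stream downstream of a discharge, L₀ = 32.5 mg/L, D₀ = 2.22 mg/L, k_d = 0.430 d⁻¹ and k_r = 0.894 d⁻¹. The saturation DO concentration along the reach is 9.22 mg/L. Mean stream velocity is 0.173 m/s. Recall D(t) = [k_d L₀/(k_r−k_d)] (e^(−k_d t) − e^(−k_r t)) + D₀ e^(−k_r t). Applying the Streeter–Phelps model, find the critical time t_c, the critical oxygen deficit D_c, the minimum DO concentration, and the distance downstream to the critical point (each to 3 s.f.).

t_c ≈ 1.41 d; D_c ≈ 8.52 mg/L; min DO ≈ 0.704 mg/L; x_c ≈ 21.1 km

At the critical point dD/dt = 0, so k_d L₀ e^(−k_d t) = k_r D. Substituting D(t) from the Streeter–Phelps equation and solving for t gives
t_c = ln[(k_r/k_d)(1 − D₀(k_r−k_d)/(k_d L₀))] / (k_r−k_d).
Here k_r−k_d = 0.4640 d⁻¹ and 1 − D₀(k_r−k_d)/(k_d L₀) = 1 − 2.22×0.4640/(0.430×32.5) = 0.9263, so
t_c = ln(2.079 × 0.9263) / 0.4640 = 0.6554 / 0.4640 = 1.412 d.
L(t_c) = L₀ e^(−k_d t_c) = 32.5 × 0.5448 = 17.71 mg/L, and at the critical point k_r D_c = k_d L, so D_c = (0.430/0.894) × 17.71 = 8.516 mg/L.
Minimum DO = C_s − D_c = 9.22 − 8.516 = 0.7037 mg/L.
x_c = v t_c = 0.173 m/s × 1.412 d × 86400 s/d = 21110 m ≈ 21.1 km.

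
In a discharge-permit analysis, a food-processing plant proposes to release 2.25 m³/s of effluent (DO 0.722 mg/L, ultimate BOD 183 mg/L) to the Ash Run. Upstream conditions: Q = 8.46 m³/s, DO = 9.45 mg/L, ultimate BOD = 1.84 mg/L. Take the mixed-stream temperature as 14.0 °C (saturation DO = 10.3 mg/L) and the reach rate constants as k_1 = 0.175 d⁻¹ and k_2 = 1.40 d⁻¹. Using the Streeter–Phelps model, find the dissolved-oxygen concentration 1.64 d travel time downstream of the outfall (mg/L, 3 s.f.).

Mixed DO = (8.46×9.45 + 2.25×0.722)/(8.46+2.25) = 81.57/10.71 = 7.616 mg/L.
Mixed L₀ = (8.46×1.84 + 2.25×183)/(10.71) = 427.3/10.71 = 39.90 mg/L.
Initial deficit D₀ = C_s − DO₀ = 10.3 − 7.616 = 2.684 mg/L.
D(1.64) = [0.175×39.90/(1.40−0.175)](e^(−0.175×1.64) − e^(−1.40×1.64)) + 2.684 e^(−1.40×1.64)
= 5.700 × (0.7505 − 0.1007) + 2.684 × 0.1007 = 3.974 mg/L.
DO = 10.3 − 3.974 = 6.326 mg/L.

DO ≈ 6.33 mg/L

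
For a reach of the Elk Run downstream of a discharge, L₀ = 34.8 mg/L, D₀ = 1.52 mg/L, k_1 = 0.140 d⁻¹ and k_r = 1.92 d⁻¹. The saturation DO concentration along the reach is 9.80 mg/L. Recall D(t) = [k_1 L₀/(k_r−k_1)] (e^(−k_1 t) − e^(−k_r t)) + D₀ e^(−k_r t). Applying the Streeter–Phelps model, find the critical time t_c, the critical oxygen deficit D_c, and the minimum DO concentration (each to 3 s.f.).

With k_r/k_1 = 13.71 and 1 − D₀(k_r−k_1)/(k_1 L₀) = 0.4447,
t_c = ln(13.71 × 0.4447) / (1.92 − 0.140) = ln(6.098) / 1.780 = 1.808/1.780 = 1.016 d.
D_c = (k_1/k_r) L₀ e^(−k_1 t_c) = (0.140/1.92) × 34.8 × e^(−0.140×1.016) = 0.07292 × 34.8 × 0.8674 = 2.201 mg/L.
Minimum DO = C_s − D_c = 9.80 − 2.201 = 7.599 mg/L.

t_c ≈ 1.02 d; D_c ≈ 2.20 mg/L; min DO ≈ 7.60 mg/L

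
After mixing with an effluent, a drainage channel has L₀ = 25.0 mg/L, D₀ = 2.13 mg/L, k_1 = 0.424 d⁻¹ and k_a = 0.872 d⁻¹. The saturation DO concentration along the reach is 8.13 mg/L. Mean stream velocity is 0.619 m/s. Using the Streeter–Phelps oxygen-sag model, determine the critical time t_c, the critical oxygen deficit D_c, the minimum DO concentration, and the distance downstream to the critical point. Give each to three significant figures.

t_c ≈ 1.40 d; D_c ≈ 6.72 mg/L; min DO ≈ 1.41 mg/L; x_c ≈ 74.8 km

t_c = [1/(k_a−k_1)] ln[(k_a/k_1)(1 − D₀(k_a−k_1)/(k_1 L₀))]
= [1/(0.872−0.424)] ln[(0.872/0.424)(1 − 2.13×0.4480/(0.424×25.0))]
= (1/0.4480) ln[2.057 × 0.9100] = 2.232 × ln(1.871) = 2.232 × 0.6267 = 1.399 d.
L(t_c) = L₀ e^(−k_1 t_c) = 25.0 × 0.5526 = 13.81 mg/L, and at the critical point k_a D_c = k_1 L, so D_c = (0.424/0.872) × 13.81 = 6.717 mg/L.
Minimum DO = C_s − D_c = 8.13 − 6.717 = 1.413 mg/L.
x_c = v t_c = 0.619 m/s × 1.399 d × 86400 s/d = 74820 m ≈ 74.8 km.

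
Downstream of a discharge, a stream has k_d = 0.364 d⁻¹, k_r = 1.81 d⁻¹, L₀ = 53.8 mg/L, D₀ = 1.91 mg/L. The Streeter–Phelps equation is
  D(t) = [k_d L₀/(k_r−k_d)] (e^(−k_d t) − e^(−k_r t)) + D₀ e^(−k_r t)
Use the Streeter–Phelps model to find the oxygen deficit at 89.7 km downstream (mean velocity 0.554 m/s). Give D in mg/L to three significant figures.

Travel time t = x/v = 89.7 km / (0.554 m/s) = 89700 m / 0.554 m/s = 161900 s = 1.874 d.
k_d L₀/(k_r−k_d) = 0.364×53.8/(1.81−0.364) = 19.58/1.446 = 13.54 mg/L.
e^(−k_d t) = e^(−0.364×1.874) = 0.5055; e^(−k_r t) = e^(−1.81×1.874) = 0.03364.
D = 13.54 × (0.5055 − 0.03364) + 1.91 × 0.03364 = 6.391 + 0.06426 = 6.455 mg/L.

D ≈ 6.46 mg/L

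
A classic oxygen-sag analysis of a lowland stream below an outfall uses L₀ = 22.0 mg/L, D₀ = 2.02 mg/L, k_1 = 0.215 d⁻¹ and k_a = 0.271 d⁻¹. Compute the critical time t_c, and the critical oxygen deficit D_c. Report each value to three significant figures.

t_c ≈ 3.70 d; D_c ≈ 7.88 mg/L

With k_a/k_1 = 1.260 and 1 − D₀(k_a−k_1)/(k_1 L₀) = 0.9761,
t_c = ln(1.260 × 0.9761) / (0.271 − 0.215) = ln(1.230) / 0.05600 = 0.2073/0.05600 = 3.701 d.
D_c = (k_1/k_a) L₀ e^(−k_1 t_c) = (0.215/0.271) × 22.0 × e^(−0.215×3.701) = 0.7934 × 22.0 × 0.4512 = 7.876 mg/L.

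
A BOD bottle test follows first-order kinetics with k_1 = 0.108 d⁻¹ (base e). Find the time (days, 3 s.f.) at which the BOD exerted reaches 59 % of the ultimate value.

y/L₀ = 1 − e^(−k_1 t) = 0.59 ⇒ e^(−k_1 t) = 0.410
t = −ln(0.410) / 0.108 = 0.8916 / 0.108 = 8.256 d.

t ≈ 8.26 d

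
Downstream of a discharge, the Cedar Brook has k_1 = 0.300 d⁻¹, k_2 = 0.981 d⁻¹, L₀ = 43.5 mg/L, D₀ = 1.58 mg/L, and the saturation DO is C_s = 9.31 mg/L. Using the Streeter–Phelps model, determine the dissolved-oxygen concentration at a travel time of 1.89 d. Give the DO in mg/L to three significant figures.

k_1 L₀/(k_2−k_1) = 0.300×43.5/(0.981−0.300) = 13.05/0.6810 = 19.16 mg/L.
e^(−k_1 t) = e^(−0.300×1.890) = 0.5672; e^(−k_2 t) = e^(−0.981×1.890) = 0.1566.
D = 19.16 × (0.5672 − 0.1566) + 1.58 × 0.1566 = 7.869 + 0.2474 = 8.116 mg/L.
DO = C_s − D = 9.31 − 8.116 = 1.194 mg/L.

DO ≈ 1.19 mg/L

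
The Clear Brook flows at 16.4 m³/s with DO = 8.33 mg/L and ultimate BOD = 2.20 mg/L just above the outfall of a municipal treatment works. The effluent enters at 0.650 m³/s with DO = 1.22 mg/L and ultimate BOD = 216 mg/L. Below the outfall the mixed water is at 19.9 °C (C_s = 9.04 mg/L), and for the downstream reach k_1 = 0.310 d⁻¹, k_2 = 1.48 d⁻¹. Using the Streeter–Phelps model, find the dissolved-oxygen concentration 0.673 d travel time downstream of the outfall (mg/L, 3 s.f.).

Mixed DO = (16.4×8.33 + 0.650×1.22)/(16.4+0.650) = 137.4/17.05 = 8.059 mg/L.
Mixed L₀ = (16.4×2.20 + 0.650×216)/(17.05) = 176.5/17.05 = 10.35 mg/L.
Initial deficit D₀ = C_s − DO₀ = 9.04 − 8.059 = 0.9811 mg/L.
D(0.673) = [0.310×10.35/(1.48−0.310)](e^(−0.310×0.673) − e^(−1.48×0.673)) + 0.9811 e^(−1.48×0.673)
= 2.743 × (0.8117 − 0.3693) + 0.9811 × 0.3693 = 1.576 mg/L.
DO = 9.04 − 1.576 = 7.464 mg/L.

DO ≈ 7.46 mg/L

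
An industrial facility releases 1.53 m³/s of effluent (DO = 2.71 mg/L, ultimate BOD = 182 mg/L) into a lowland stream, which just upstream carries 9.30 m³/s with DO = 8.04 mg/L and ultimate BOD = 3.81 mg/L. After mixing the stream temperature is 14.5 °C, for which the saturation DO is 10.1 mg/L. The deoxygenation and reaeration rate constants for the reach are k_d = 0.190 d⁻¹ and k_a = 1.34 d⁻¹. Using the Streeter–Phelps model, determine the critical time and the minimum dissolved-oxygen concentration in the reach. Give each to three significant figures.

Mixed DO = (9.30×8.04 + 1.53×2.71)/(9.30+1.53) = 78.92/10.83 = 7.287 mg/L.
Mixed L₀ = (9.30×3.81 + 1.53×182)/(10.83) = 313.9/10.83 = 28.98 mg/L.
Initial deficit D₀ = C_s − DO₀ = 10.1 − 7.287 = 2.813 mg/L.
t_c = (1/1.150) ln[(1.34/0.190)(1 − 2.813×1.150/(0.190×28.98))] = 0.8696 × ln(2.910) = 0.9287 d.
D_c = (0.190/1.34) × 28.98 × e^(−0.190×0.9287) = 0.1418 × 28.98 × 0.8382 = 3.445 mg/L.
Minimum DO = 10.1 − 3.445 = 6.655 mg/L.

t_c ≈ 0.929 d; minimum DO ≈ 6.66 mg/L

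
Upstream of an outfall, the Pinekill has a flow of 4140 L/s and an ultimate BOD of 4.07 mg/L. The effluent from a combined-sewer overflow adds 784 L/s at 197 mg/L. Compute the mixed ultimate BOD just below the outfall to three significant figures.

34.8 mg/L

Flow-weighted mixing: C = (Q_r C_r + Q_w C_w)/(Q_r + Q_w)
= (4140×4.07 + 784×197)/(4140 + 784) = 171300/4924 = 34.79 mg/L.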